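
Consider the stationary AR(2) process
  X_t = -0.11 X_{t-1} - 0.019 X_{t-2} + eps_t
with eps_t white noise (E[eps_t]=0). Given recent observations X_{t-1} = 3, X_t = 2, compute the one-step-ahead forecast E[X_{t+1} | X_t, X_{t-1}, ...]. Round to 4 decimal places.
E[X_{t+1} \mid \mathcal F_t] = -0.2770

For an AR(p) model X_t = c + sum_i phi_i X_{t-i} + eps_t, the
one-step-ahead conditional mean is
  E[X_{t+1} | X_t, ...] = c + sum_i phi_i X_{t+1-i}.
Substitute known values:
  E[X_{t+1} | ...] = (-0.11) * (2) + (-0.019) * (3)
                   = -0.2770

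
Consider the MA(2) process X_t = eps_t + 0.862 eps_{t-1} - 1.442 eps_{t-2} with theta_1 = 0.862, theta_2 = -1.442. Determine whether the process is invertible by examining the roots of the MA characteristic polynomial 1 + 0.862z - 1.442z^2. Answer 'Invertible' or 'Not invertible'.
\text{Not invertible}

The MA(q) characteristic polynomial is P(z) = 1 + 0.862z - 1.442z^2.
Invertibility requires all roots to lie outside the unit circle, i.e. |z| > 1 for every root.
Set 1 + (0.862) z + (-1.442) z^2 = 0, i.e. a z^2 + b z + c = 0 with a = -1.442, b = 0.862, c = 1.
Discriminant D = b^2 - 4ac = (0.862)^2 - 4*(-1.442)*1 = 0.743044 - (-5.768) = 6.511044.
D >= 0, so the roots are real: z = (-b +/- sqrt(D)) / (2a) = (-0.862 +/- 2.551675) / (-2.884).
  z_1 = (-0.862 + 2.551675) / (-2.884) = -0.5859,   |z_1| = 0.5859.
  z_2 = (-0.862 - 2.551675) / (-2.884) = 1.1837,   |z_2| = 1.1837.
Moduli of all roots: 0.5859, 1.1837.
All moduli strictly greater than 1? No.
Verdict: Not invertible.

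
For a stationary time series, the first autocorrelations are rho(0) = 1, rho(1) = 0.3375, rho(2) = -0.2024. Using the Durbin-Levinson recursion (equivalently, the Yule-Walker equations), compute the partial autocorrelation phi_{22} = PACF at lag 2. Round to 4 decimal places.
\phi_{22} = -0.3570

The PACF at lag k is phi_{kk}, the last component of the solution
to the Yule-Walker system G_k phi = r_k where
  (G_k)_{ij} = rho(|i - j|), (r_k)_i = rho(i), i,j = 1..k.
Equivalently, Durbin-Levinson gives phi_{kk} iteratively:
  phi_{11} = rho(1)
  phi_{kk} = [rho(k) - sum_{j=1..k-1} phi_{k-1,j} rho(k-j)]
            / [1 - sum_{j=1..k-1} phi_{k-1,j} rho(j)],
  phi_{k,j} = phi_{k-1,j} - phi_{kk} phi_{k-1,k-j},  j = 1..k-1.
Step k = 1:
  phi_11 = rho(1) = 0.3375.
Step k = 2:
  phi_22 = [rho(2) - phi_11 rho(1)] / [1 - phi_11 rho(1)] = [-0.2024 - (0.3375)(0.3375)] / [1 - (0.3375)(0.3375)]
         = -0.31630625 / 0.88609375 = -0.357.
Therefore phi_{22} = -0.3570.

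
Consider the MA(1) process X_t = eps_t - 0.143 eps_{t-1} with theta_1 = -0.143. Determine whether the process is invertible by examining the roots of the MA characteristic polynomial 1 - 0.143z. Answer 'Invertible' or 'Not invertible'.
\text{Invertible}

The MA(q) characteristic polynomial is P(z) = 1 - 0.143z.
Invertibility requires all roots to lie outside the unit circle, i.e. |z| > 1 for every root.
This is linear in z: 1 + (-0.143) z = 0  =>  z = -1/(-0.143) = 6.993007,  |z| = 6.993007.
Moduli of all roots: 6.9930.
All moduli strictly greater than 1? Yes.
Verdict: Invertible.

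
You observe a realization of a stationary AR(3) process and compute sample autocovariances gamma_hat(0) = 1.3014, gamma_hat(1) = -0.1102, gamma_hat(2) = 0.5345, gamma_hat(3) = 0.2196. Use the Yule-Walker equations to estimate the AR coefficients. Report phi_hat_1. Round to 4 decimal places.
\hat\phi_{1} = -0.1600

The Yule-Walker equations for an AR(p) process read, in matrix form,
  Gamma_p phi = r_p,   with   (Gamma_p)_{ij} = gamma(|i - j|),
                       (r_p)_i = gamma(i),   i,j = 1..p.
Substitute the sample gammas (Toeplitz matrix and right-hand side of size 3):
  Gamma_p = [[1.3014, -0.1102, 0.5345], [-0.1102, 1.3014, -0.1102], [0.5345, -0.1102, 1.3014]]
  r_p     = [-0.1102, 0.5345, 0.2196]
Written out (R1..R3):
  (R1) 1.3014 phi_1 - 0.1102 phi_2 + 0.5345 phi_3 = -0.1102
  (R2) -0.1102 phi_1 + 1.3014 phi_2 - 0.1102 phi_3 = 0.5345
  (R3) 0.5345 phi_1 - 0.1102 phi_2 + 1.3014 phi_3 = 0.2196
Gaussian elimination:
  R2 <- R2 - (-0.1102/1.3014) R1 = R2 - (-0.084678) R1:  1.292068 phi_2 - 0.06494 phi_3 = 0.525168
  R3 <- R3 - (0.5345/1.3014) R1 = R3 - (0.410712) R1:  -0.06494 phi_2 + 1.081875 phi_3 = 0.26486
  R3 <- R3 - (-0.06494/1.292068) R2 = R3 - (-0.05026) R2:  1.078611 phi_3 = 0.291255
Back-substitution:
  phi_hat_3 = 0.291255 / 1.078611 = 0.270028
  phi_hat_2 = (0.525168 - (-0.06494)(0.270028)) / 1.292068 = 0.420027
  phi_hat_1 = (-0.1102 - (-0.1102)(0.420027) - (0.5345)(0.270028)) / 1.3014 = -0.160015
So phi_hat = [-0.1600, 0.4200, 0.2700].
Therefore phi_hat_1 = -0.1600.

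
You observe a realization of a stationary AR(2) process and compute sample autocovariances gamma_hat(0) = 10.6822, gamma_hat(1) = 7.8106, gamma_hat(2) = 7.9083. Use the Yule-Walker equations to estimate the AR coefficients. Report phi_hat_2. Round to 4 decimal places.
\hat\phi_{2} = 0.4420

The Yule-Walker equations for an AR(p) process read, in matrix form,
  Gamma_p phi = r_p,   with   (Gamma_p)_{ij} = gamma(|i - j|),
                       (r_p)_i = gamma(i),   i,j = 1..p.
Substitute the sample gammas (Toeplitz matrix and right-hand side of size 2):
  Gamma_p = [[10.6822, 7.8106], [7.8106, 10.6822]]
  r_p     = [7.8106, 7.9083]
Written out:
  10.6822 phi_1 + 7.8106 phi_2 = 7.8106
  7.8106 phi_1 + 10.6822 phi_2 = 7.9083
Solve by Cramer's rule:
  det = gamma(0)^2 - gamma(1)^2 = (10.6822)^2 - (7.8106)^2 = 114.10939684 - 61.00547236 = 53.10392448
  phi_hat_1 = [gamma(1) gamma(0) - gamma(1) gamma(2)] / det = [(7.8106)(10.6822) - (7.8106)(7.9083)] / 53.10392448 = 21.66582334 / 53.10392448 = 0.408
  phi_hat_2 = [gamma(0) gamma(2) - gamma(1)^2] / det = [(10.6822)(7.9083) - (7.8106)^2] / 53.10392448 = 23.4725699 / 53.10392448 = 0.442
So phi_hat = [0.4080, 0.4420].
Therefore phi_hat_2 = 0.4420.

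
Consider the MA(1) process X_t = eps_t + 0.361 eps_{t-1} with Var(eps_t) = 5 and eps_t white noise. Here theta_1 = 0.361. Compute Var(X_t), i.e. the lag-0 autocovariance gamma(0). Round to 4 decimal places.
\gamma(0) = 5.6516

For an MA(q) process X_t = eps_t + sum_i theta_i eps_{t-i} with
Var(eps_t) = sigma^2, the variance is
  gamma(0) = sigma^2 * (1 + sum_i theta_i^2).
  sum_i theta_i^2 = (0.361)^2 = 0.130321.
  gamma(0) = 5 * (1 + 0.130321) = 5 * 1.130321 = 5.651605, which rounds to 5.6516.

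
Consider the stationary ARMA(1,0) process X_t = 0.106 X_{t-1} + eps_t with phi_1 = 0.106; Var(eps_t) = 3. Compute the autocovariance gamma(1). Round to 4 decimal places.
\gamma(1) = 0.3216

Multiply the model equation by X_{t-k} and take expectations. With theta_0 = psi_0 = 1 and psi_j the MA(infinity) weights, this gives
  gamma(k) - sum_i phi_i gamma(k-i) = c_k,
  c_k = sigma^2 * sum_{j=k..q} theta_j psi_{j-k}   (c_k = 0 for k > q),
using gamma(-m) = gamma(m).
Pure AR (q = 0): c_0 = sigma^2 = 3, c_k = 0 for k >= 1.
Equations for k = 0 and k = 1 (AR order 1):
  gamma(0) = phi_1 gamma(1) + c_0
  gamma(1) = phi_1 gamma(0) + c_1
Substituting the second into the first: gamma(0) (1 - phi_1^2) = c_0 + phi_1 c_1, so
  gamma(0) = c_0 / (1 - phi_1^2) = 3 / (1 - (0.106)^2) = 3 / 0.988764 = 3.034091.
  gamma(1) = phi_1 gamma(0) = (0.106)(3.034091) = 0.321614.
Therefore gamma(1) = 0.3216 (to 4 decimal places).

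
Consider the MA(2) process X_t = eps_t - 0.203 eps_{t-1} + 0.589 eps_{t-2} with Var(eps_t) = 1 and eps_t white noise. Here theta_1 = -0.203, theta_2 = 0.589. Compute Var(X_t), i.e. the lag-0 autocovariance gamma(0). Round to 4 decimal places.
\gamma(0) = 1.3881

For an MA(q) process X_t = eps_t + sum_i theta_i eps_{t-i} with
Var(eps_t) = sigma^2, the variance is
  gamma(0) = sigma^2 * (1 + sum_i theta_i^2).
  sum_i theta_i^2 = (-0.203)^2 + (0.589)^2 = 0.041209 + 0.346921 = 0.38813.
  gamma(0) = 1 * (1 + 0.38813) = 1 * 1.38813 = 1.38813, which rounds to 1.3881.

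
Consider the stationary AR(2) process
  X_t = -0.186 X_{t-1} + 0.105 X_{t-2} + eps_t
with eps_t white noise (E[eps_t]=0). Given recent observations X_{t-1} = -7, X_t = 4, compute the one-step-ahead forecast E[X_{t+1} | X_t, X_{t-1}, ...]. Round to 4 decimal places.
E[X_{t+1} \mid \mathcal F_t] = -1.4790

For an AR(p) model X_t = c + sum_i phi_i X_{t-i} + eps_t, the
one-step-ahead conditional mean is
  E[X_{t+1} | X_t, ...] = c + sum_i phi_i X_{t+1-i}.
Substitute known values:
  E[X_{t+1} | ...] = (-0.186) * (4) + (0.105) * (-7)
                   = -1.4790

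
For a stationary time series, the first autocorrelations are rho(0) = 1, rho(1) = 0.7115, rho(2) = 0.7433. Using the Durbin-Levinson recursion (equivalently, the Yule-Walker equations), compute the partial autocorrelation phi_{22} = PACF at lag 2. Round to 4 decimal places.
\phi_{22} = 0.4801

The PACF at lag k is phi_{kk}, the last component of the solution
to the Yule-Walker system G_k phi = r_k where
  (G_k)_{ij} = rho(|i - j|), (r_k)_i = rho(i), i,j = 1..k.
Equivalently, Durbin-Levinson gives phi_{kk} iteratively:
  phi_{11} = rho(1)
  phi_{kk} = [rho(k) - sum_{j=1..k-1} phi_{k-1,j} rho(k-j)]
            / [1 - sum_{j=1..k-1} phi_{k-1,j} rho(j)],
  phi_{k,j} = phi_{k-1,j} - phi_{kk} phi_{k-1,k-j},  j = 1..k-1.
Step k = 1:
  phi_11 = rho(1) = 0.7115.
Step k = 2:
  phi_22 = [rho(2) - phi_11 rho(1)] / [1 - phi_11 rho(1)] = [0.7433 - (0.7115)(0.7115)] / [1 - (0.7115)(0.7115)]
         = 0.23706775 / 0.49376775 = 0.4801.
Therefore phi_{22} = 0.4801.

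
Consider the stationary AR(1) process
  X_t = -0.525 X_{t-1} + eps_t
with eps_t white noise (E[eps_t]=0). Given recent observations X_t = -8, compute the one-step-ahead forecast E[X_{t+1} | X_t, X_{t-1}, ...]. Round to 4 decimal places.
E[X_{t+1} \mid \mathcal F_t] = 4.2000

For an AR(p) model X_t = c + sum_i phi_i X_{t-i} + eps_t, the
one-step-ahead conditional mean is
  E[X_{t+1} | X_t, ...] = c + sum_i phi_i X_{t+1-i}.
Substitute known values:
  E[X_{t+1} | ...] = (-0.525) * (-8)
                   = 4.2000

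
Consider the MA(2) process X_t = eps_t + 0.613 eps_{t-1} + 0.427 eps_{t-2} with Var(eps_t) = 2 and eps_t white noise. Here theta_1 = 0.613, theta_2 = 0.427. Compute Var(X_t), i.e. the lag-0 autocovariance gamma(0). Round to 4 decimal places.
\gamma(0) = 3.1162

For an MA(q) process X_t = eps_t + sum_i theta_i eps_{t-i} with
Var(eps_t) = sigma^2, the variance is
  gamma(0) = sigma^2 * (1 + sum_i theta_i^2).
  sum_i theta_i^2 = (0.613)^2 + (0.427)^2 = 0.375769 + 0.182329 = 0.558098.
  gamma(0) = 2 * (1 + 0.558098) = 2 * 1.558098 = 3.116196, which rounds to 3.1162.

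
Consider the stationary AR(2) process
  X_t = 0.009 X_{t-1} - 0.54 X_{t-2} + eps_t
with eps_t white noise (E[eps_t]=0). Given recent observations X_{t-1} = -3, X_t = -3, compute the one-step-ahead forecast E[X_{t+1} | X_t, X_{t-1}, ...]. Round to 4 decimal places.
E[X_{t+1} \mid \mathcal F_t] = 1.5930

For an AR(p) model X_t = c + sum_i phi_i X_{t-i} + eps_t, the
one-step-ahead conditional mean is
  E[X_{t+1} | X_t, ...] = c + sum_i phi_i X_{t+1-i}.
Substitute known values:
  E[X_{t+1} | ...] = (0.009) * (-3) + (-0.54) * (-3)
                   = 1.5930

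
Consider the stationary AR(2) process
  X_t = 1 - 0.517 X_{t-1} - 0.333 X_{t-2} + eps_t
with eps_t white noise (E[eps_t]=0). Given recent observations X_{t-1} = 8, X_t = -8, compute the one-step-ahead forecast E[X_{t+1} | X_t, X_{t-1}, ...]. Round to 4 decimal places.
E[X_{t+1} \mid \mathcal F_t] = 2.4720

For an AR(p) model X_t = c + sum_i phi_i X_{t-i} + eps_t, the
one-step-ahead conditional mean is
  E[X_{t+1} | X_t, ...] = c + sum_i phi_i X_{t+1-i}.
Substitute known values:
  E[X_{t+1} | ...] = 1 + (-0.517) * (-8) + (-0.333) * (8)
                   = 2.4720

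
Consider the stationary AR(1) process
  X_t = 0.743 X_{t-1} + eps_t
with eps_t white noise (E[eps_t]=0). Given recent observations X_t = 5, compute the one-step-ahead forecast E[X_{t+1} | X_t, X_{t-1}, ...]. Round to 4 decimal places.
E[X_{t+1} \mid \mathcal F_t] = 3.7150

For an AR(p) model X_t = c + sum_i phi_i X_{t-i} + eps_t, the
one-step-ahead conditional mean is
  E[X_{t+1} | X_t, ...] = c + sum_i phi_i X_{t+1-i}.
Substitute known values:
  E[X_{t+1} | ...] = (0.743) * (5)
                   = 3.7150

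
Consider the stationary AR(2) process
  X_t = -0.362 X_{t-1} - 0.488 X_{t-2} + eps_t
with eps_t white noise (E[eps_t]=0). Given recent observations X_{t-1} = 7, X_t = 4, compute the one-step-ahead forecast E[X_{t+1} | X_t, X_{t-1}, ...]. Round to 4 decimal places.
E[X_{t+1} \mid \mathcal F_t] = -4.8640

For an AR(p) model X_t = c + sum_i phi_i X_{t-i} + eps_t, the
one-step-ahead conditional mean is
  E[X_{t+1} | X_t, ...] = c + sum_i phi_i X_{t+1-i}.
Substitute known values:
  E[X_{t+1} | ...] = (-0.362) * (4) + (-0.488) * (7)
                   = -4.8640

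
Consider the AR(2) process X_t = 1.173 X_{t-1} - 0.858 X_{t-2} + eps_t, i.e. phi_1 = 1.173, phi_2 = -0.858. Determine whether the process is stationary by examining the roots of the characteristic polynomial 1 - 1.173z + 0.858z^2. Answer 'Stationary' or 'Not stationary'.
\text{Stationary}

The AR(p) characteristic polynomial is P(z) = 1 - 1.173z + 0.858z^2.
Stationarity requires all roots to lie outside the unit circle, i.e. |z| > 1 for every root.
Set 1 + (-1.173) z + (0.858) z^2 = 0, i.e. a z^2 + b z + c = 0 with a = 0.858, b = -1.173, c = 1.
Discriminant D = b^2 - 4ac = (-1.173)^2 - 4*(0.858)*1 = 1.375929 - (3.432) = -2.056071.
D < 0, so the roots are the complex-conjugate pair z = (-b +/- i sqrt(-D)) / (2a) = 0.6836 +/- 0.8356i.
For a conjugate pair |z|^2 = z * conj(z) = (product of roots) = c/a = 1/(0.858) = 1.165501, so |z| = sqrt(1.165501) = 1.0796 for both roots.
Moduli of all roots: 1.0796, 1.0796.
All moduli strictly greater than 1? Yes.
Verdict: Stationary.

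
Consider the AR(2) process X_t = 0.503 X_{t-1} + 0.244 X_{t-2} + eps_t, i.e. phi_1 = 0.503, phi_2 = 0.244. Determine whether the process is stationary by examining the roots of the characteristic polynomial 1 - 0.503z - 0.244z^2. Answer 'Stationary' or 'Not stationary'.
\text{Stationary}

The AR(p) characteristic polynomial is P(z) = 1 - 0.503z - 0.244z^2.
Stationarity requires all roots to lie outside the unit circle, i.e. |z| > 1 for every root.
Set 1 + (-0.503) z + (-0.244) z^2 = 0, i.e. a z^2 + b z + c = 0 with a = -0.244, b = -0.503, c = 1.
Discriminant D = b^2 - 4ac = (-0.503)^2 - 4*(-0.244)*1 = 0.253009 - (-0.976) = 1.229009.
D >= 0, so the roots are real: z = (-b +/- sqrt(D)) / (2a) = (0.503 +/- 1.108607) / (-0.488).
  z_1 = (0.503 + 1.108607) / (-0.488) = -3.3025,   |z_1| = 3.3025.
  z_2 = (0.503 - 1.108607) / (-0.488) = 1.241,   |z_2| = 1.241.
Moduli of all roots: 3.3025, 1.2410.
All moduli strictly greater than 1? Yes.
Verdict: Stationary.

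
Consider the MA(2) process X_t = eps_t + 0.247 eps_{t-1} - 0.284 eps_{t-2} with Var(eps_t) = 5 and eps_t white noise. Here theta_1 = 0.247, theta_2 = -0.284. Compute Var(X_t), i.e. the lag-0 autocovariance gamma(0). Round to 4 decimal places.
\gamma(0) = 5.7083

For an MA(q) process X_t = eps_t + sum_i theta_i eps_{t-i} with
Var(eps_t) = sigma^2, the variance is
  gamma(0) = sigma^2 * (1 + sum_i theta_i^2).
  sum_i theta_i^2 = (0.247)^2 + (-0.284)^2 = 0.061009 + 0.080656 = 0.141665.
  gamma(0) = 5 * (1 + 0.141665) = 5 * 1.141665 = 5.708325, which rounds to 5.7083.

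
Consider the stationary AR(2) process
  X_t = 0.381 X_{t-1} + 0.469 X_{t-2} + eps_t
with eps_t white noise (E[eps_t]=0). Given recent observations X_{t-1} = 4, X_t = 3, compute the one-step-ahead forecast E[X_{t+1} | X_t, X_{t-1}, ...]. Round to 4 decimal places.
E[X_{t+1} \mid \mathcal F_t] = 3.0190

For an AR(p) model X_t = c + sum_i phi_i X_{t-i} + eps_t, the
one-step-ahead conditional mean is
  E[X_{t+1} | X_t, ...] = c + sum_i phi_i X_{t+1-i}.
Substitute known values:
  E[X_{t+1} | ...] = (0.381) * (3) + (0.469) * (4)
                   = 3.0190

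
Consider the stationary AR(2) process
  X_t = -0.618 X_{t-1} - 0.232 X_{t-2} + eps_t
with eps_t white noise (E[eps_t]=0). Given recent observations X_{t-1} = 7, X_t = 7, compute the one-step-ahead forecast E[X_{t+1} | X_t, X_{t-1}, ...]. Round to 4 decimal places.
E[X_{t+1} \mid \mathcal F_t] = -5.9500

For an AR(p) model X_t = c + sum_i phi_i X_{t-i} + eps_t, the
one-step-ahead conditional mean is
  E[X_{t+1} | X_t, ...] = c + sum_i phi_i X_{t+1-i}.
Substitute known values:
  E[X_{t+1} | ...] = (-0.618) * (7) + (-0.232) * (7)
                   = -5.9500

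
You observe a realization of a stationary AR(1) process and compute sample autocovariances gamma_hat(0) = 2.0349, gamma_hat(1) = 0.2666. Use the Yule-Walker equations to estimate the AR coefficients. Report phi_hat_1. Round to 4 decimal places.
\hat\phi_{1} = 0.1310

The Yule-Walker equations for an AR(p) process read, in matrix form,
  Gamma_p phi = r_p,   with   (Gamma_p)_{ij} = gamma(|i - j|),
                       (r_p)_i = gamma(i),   i,j = 1..p.
Substitute the sample gammas (Toeplitz matrix and right-hand side of size 1):
  Gamma_p = [[2.0349]]
  r_p     = [0.2666]
With p = 1 this is the single equation gamma(0) phi_1 = gamma(1):
  phi_hat_1 = gamma(1) / gamma(0) = 0.2666 / 2.0349 = 0.1310.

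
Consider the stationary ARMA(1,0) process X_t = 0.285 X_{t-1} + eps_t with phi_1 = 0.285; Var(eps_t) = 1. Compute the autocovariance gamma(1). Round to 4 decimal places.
\gamma(1) = 0.3102

Multiply the model equation by X_{t-k} and take expectations. With theta_0 = psi_0 = 1 and psi_j the MA(infinity) weights, this gives
  gamma(k) - sum_i phi_i gamma(k-i) = c_k,
  c_k = sigma^2 * sum_{j=k..q} theta_j psi_{j-k}   (c_k = 0 for k > q),
using gamma(-m) = gamma(m).
Pure AR (q = 0): c_0 = sigma^2 = 1, c_k = 0 for k >= 1.
Equations for k = 0 and k = 1 (AR order 1):
  gamma(0) = phi_1 gamma(1) + c_0
  gamma(1) = phi_1 gamma(0) + c_1
Substituting the second into the first: gamma(0) (1 - phi_1^2) = c_0 + phi_1 c_1, so
  gamma(0) = c_0 / (1 - phi_1^2) = 1 / (1 - (0.285)^2) = 1 / 0.918775 = 1.088406.
  gamma(1) = phi_1 gamma(0) = (0.285)(1.088406) = 0.310196.
Therefore gamma(1) = 0.3102 (to 4 decimal places).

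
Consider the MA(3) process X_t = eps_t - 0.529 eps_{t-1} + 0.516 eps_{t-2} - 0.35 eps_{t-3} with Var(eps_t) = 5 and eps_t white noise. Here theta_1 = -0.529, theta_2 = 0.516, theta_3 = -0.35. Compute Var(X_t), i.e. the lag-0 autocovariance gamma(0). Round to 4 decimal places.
\gamma(0) = 8.3430

For an MA(q) process X_t = eps_t + sum_i theta_i eps_{t-i} with
Var(eps_t) = sigma^2, the variance is
  gamma(0) = sigma^2 * (1 + sum_i theta_i^2).
  sum_i theta_i^2 = (-0.529)^2 + (0.516)^2 + (-0.35)^2 = 0.279841 + 0.266256 + 0.1225 = 0.668597.
  gamma(0) = 5 * (1 + 0.668597) = 5 * 1.668597 = 8.342985, which rounds to 8.3430.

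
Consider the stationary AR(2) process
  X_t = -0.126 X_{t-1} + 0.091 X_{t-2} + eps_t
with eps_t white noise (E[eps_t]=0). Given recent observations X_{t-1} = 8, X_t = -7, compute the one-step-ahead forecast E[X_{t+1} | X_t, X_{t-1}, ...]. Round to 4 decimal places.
E[X_{t+1} \mid \mathcal F_t] = 1.6100

For an AR(p) model X_t = c + sum_i phi_i X_{t-i} + eps_t, the
one-step-ahead conditional mean is
  E[X_{t+1} | X_t, ...] = c + sum_i phi_i X_{t+1-i}.
Substitute known values:
  E[X_{t+1} | ...] = (-0.126) * (-7) + (0.091) * (8)
                   = 1.6100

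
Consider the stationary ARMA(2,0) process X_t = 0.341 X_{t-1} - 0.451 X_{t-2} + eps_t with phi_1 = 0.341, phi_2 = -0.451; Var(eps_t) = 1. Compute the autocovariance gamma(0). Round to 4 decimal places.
\gamma(0) = 1.3287

Multiply the model equation by X_{t-k} and take expectations. With theta_0 = psi_0 = 1 and psi_j the MA(infinity) weights, this gives
  gamma(k) - sum_i phi_i gamma(k-i) = c_k,
  c_k = sigma^2 * sum_{j=k..q} theta_j psi_{j-k}   (c_k = 0 for k > q),
using gamma(-m) = gamma(m).
Pure AR (q = 0): c_0 = sigma^2 = 1, c_k = 0 for k >= 1.
Equations for k = 0, 1, 2 (AR order 2, c_2 = 0):
  (E0) gamma(0) = phi_1 gamma(1) + phi_2 gamma(2) + c_0
  (E1) gamma(1) = phi_1 gamma(0) + phi_2 gamma(1) + c_1
  (E2) gamma(2) = phi_1 gamma(1) + phi_2 gamma(0)
From (E1): gamma(1) = A gamma(0) + B with
  A = phi_1 / (1 - phi_2) = 0.341 / 1.451 = 0.23501,   B = c_1 / (1 - phi_2) = 0 / 1.451 = 0.
Insert (E2) into (E0): gamma(0) (1 - phi_2^2) = phi_1 (1 + phi_2) gamma(1) + c_0.
  phi_1 (1 + phi_2) = (0.341)(0.549) = 0.187209,   1 - phi_2^2 = 0.796599.
Replace gamma(1) by A gamma(0) + B and collect gamma(0):
  gamma(0) [0.796599 - (0.187209)(0.23501)] = c_0 = 1
  gamma(0) * 0.752603 = 1
  gamma(0) = 1 / 0.752603 = 1.328722.
Therefore gamma(0) = 1.3287 (to 4 decimal places).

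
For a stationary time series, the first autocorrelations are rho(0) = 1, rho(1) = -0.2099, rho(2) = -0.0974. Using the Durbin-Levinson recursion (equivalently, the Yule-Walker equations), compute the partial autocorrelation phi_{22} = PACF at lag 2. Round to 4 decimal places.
\phi_{22} = -0.1480

The PACF at lag k is phi_{kk}, the last component of the solution
to the Yule-Walker system G_k phi = r_k where
  (G_k)_{ij} = rho(|i - j|), (r_k)_i = rho(i), i,j = 1..k.
Equivalently, Durbin-Levinson gives phi_{kk} iteratively:
  phi_{11} = rho(1)
  phi_{kk} = [rho(k) - sum_{j=1..k-1} phi_{k-1,j} rho(k-j)]
            / [1 - sum_{j=1..k-1} phi_{k-1,j} rho(j)],
  phi_{k,j} = phi_{k-1,j} - phi_{kk} phi_{k-1,k-j},  j = 1..k-1.
Step k = 1:
  phi_11 = rho(1) = -0.2099.
Step k = 2:
  phi_22 = [rho(2) - phi_11 rho(1)] / [1 - phi_11 rho(1)] = [-0.0974 - (-0.2099)(-0.2099)] / [1 - (-0.2099)(-0.2099)]
         = -0.14145801 / 0.95594199 = -0.148.
Therefore phi_{22} = -0.1480.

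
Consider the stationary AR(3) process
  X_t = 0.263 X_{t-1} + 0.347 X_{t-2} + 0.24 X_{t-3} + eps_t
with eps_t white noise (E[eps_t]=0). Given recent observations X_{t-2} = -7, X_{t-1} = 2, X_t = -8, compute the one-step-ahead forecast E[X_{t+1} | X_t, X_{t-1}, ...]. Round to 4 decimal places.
E[X_{t+1} \mid \mathcal F_t] = -3.0900

For an AR(p) model X_t = c + sum_i phi_i X_{t-i} + eps_t, the
one-step-ahead conditional mean is
  E[X_{t+1} | X_t, ...] = c + sum_i phi_i X_{t+1-i}.
Substitute known values:
  E[X_{t+1} | ...] = (0.263) * (-8) + (0.347) * (2) + (0.24) * (-7)
                   = -3.0900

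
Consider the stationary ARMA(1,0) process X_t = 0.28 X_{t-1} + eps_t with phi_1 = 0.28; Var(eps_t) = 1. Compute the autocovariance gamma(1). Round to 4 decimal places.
\gamma(1) = 0.3038

Multiply the model equation by X_{t-k} and take expectations. With theta_0 = psi_0 = 1 and psi_j the MA(infinity) weights, this gives
  gamma(k) - sum_i phi_i gamma(k-i) = c_k,
  c_k = sigma^2 * sum_{j=k..q} theta_j psi_{j-k}   (c_k = 0 for k > q),
using gamma(-m) = gamma(m).
Pure AR (q = 0): c_0 = sigma^2 = 1, c_k = 0 for k >= 1.
Equations for k = 0 and k = 1 (AR order 1):
  gamma(0) = phi_1 gamma(1) + c_0
  gamma(1) = phi_1 gamma(0) + c_1
Substituting the second into the first: gamma(0) (1 - phi_1^2) = c_0 + phi_1 c_1, so
  gamma(0) = c_0 / (1 - phi_1^2) = 1 / (1 - (0.28)^2) = 1 / 0.9216 = 1.085069.
  gamma(1) = phi_1 gamma(0) = (0.28)(1.085069) = 0.303819.
Therefore gamma(1) = 0.3038 (to 4 decimal places).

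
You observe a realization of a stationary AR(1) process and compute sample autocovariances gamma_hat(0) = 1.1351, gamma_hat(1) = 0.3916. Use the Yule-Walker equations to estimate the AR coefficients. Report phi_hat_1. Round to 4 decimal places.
\hat\phi_{1} = 0.3450

The Yule-Walker equations for an AR(p) process read, in matrix form,
  Gamma_p phi = r_p,   with   (Gamma_p)_{ij} = gamma(|i - j|),
                       (r_p)_i = gamma(i),   i,j = 1..p.
Substitute the sample gammas (Toeplitz matrix and right-hand side of size 1):
  Gamma_p = [[1.1351]]
  r_p     = [0.3916]
With p = 1 this is the single equation gamma(0) phi_1 = gamma(1):
  phi_hat_1 = gamma(1) / gamma(0) = 0.3916 / 1.1351 = 0.3450.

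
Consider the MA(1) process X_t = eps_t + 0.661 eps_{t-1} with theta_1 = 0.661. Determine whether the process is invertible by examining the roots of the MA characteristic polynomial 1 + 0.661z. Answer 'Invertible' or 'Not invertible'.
\text{Invertible}

The MA(q) characteristic polynomial is P(z) = 1 + 0.661z.
Invertibility requires all roots to lie outside the unit circle, i.e. |z| > 1 for every root.
This is linear in z: 1 + (0.661) z = 0  =>  z = -1/(0.661) = -1.512859,  |z| = 1.512859.
Moduli of all roots: 1.5129.
All moduli strictly greater than 1? Yes.
Verdict: Invertible.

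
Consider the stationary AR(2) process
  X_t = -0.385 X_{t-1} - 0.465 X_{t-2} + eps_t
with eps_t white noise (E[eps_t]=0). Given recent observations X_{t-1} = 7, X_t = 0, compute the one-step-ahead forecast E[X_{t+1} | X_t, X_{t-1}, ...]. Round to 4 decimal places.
E[X_{t+1} \mid \mathcal F_t] = -3.2550

For an AR(p) model X_t = c + sum_i phi_i X_{t-i} + eps_t, the
one-step-ahead conditional mean is
  E[X_{t+1} | X_t, ...] = c + sum_i phi_i X_{t+1-i}.
Substitute known values:
  E[X_{t+1} | ...] = (-0.385) * (0) + (-0.465) * (7)
                   = -3.2550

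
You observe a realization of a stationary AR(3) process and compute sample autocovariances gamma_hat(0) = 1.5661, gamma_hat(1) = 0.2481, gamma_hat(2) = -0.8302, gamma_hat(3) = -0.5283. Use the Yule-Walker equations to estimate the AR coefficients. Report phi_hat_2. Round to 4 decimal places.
\hat\phi_{2} = -0.5260

The Yule-Walker equations for an AR(p) process read, in matrix form,
  Gamma_p phi = r_p,   with   (Gamma_p)_{ij} = gamma(|i - j|),
                       (r_p)_i = gamma(i),   i,j = 1..p.
Substitute the sample gammas (Toeplitz matrix and right-hand side of size 3):
  Gamma_p = [[1.5661, 0.2481, -0.8302], [0.2481, 1.5661, 0.2481], [-0.8302, 0.2481, 1.5661]]
  r_p     = [0.2481, -0.8302, -0.5283]
Written out (R1..R3):
  (R1) 1.5661 phi_1 + 0.2481 phi_2 - 0.8302 phi_3 = 0.2481
  (R2) 0.2481 phi_1 + 1.5661 phi_2 + 0.2481 phi_3 = -0.8302
  (R3) -0.8302 phi_1 + 0.2481 phi_2 + 1.5661 phi_3 = -0.5283
Gaussian elimination:
  R2 <- R2 - (0.2481/1.5661) R1 = R2 - (0.158419) R1:  1.526796 phi_2 + 0.379619 phi_3 = -0.869504
  R3 <- R3 - (-0.8302/1.5661) R1 = R3 - (-0.530107) R1:  0.379619 phi_2 + 1.126005 phi_3 = -0.396781
  R3 <- R3 - (0.379619/1.526796) R2 = R3 - (0.248638) R2:  1.031618 phi_3 = -0.180589
Back-substitution:
  phi_hat_3 = -0.180589 / 1.031618 = -0.175054
  phi_hat_2 = (-0.869504 - (0.379619)(-0.175054)) / 1.526796 = -0.525971
  phi_hat_1 = (0.2481 - (0.2481)(-0.525971) - (-0.8302)(-0.175054)) / 1.5661 = 0.148945
So phi_hat = [0.1489, -0.5260, -0.1751].
Therefore phi_hat_2 = -0.5260.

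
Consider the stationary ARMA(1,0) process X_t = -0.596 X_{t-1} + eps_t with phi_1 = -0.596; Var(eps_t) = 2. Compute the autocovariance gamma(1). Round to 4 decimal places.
\gamma(1) = -1.8487

Multiply the model equation by X_{t-k} and take expectations. With theta_0 = psi_0 = 1 and psi_j the MA(infinity) weights, this gives
  gamma(k) - sum_i phi_i gamma(k-i) = c_k,
  c_k = sigma^2 * sum_{j=k..q} theta_j psi_{j-k}   (c_k = 0 for k > q),
using gamma(-m) = gamma(m).
Pure AR (q = 0): c_0 = sigma^2 = 2, c_k = 0 for k >= 1.
Equations for k = 0 and k = 1 (AR order 1):
  gamma(0) = phi_1 gamma(1) + c_0
  gamma(1) = phi_1 gamma(0) + c_1
Substituting the second into the first: gamma(0) (1 - phi_1^2) = c_0 + phi_1 c_1, so
  gamma(0) = c_0 / (1 - phi_1^2) = 2 / (1 - (-0.596)^2) = 2 / 0.644784 = 3.101814.
  gamma(1) = phi_1 gamma(0) = (-0.596)(3.101814) = -1.848681.
Therefore gamma(1) = -1.8487 (to 4 decimal places).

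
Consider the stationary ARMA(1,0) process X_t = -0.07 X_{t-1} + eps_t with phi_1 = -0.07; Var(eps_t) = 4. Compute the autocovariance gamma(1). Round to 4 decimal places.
\gamma(1) = -0.2814

Multiply the model equation by X_{t-k} and take expectations. With theta_0 = psi_0 = 1 and psi_j the MA(infinity) weights, this gives
  gamma(k) - sum_i phi_i gamma(k-i) = c_k,
  c_k = sigma^2 * sum_{j=k..q} theta_j psi_{j-k}   (c_k = 0 for k > q),
using gamma(-m) = gamma(m).
Pure AR (q = 0): c_0 = sigma^2 = 4, c_k = 0 for k >= 1.
Equations for k = 0 and k = 1 (AR order 1):
  gamma(0) = phi_1 gamma(1) + c_0
  gamma(1) = phi_1 gamma(0) + c_1
Substituting the second into the first: gamma(0) (1 - phi_1^2) = c_0 + phi_1 c_1, so
  gamma(0) = c_0 / (1 - phi_1^2) = 4 / (1 - (-0.07)^2) = 4 / 0.9951 = 4.019697.
  gamma(1) = phi_1 gamma(0) = (-0.07)(4.019697) = -0.281379.
Therefore gamma(1) = -0.2814 (to 4 decimal places).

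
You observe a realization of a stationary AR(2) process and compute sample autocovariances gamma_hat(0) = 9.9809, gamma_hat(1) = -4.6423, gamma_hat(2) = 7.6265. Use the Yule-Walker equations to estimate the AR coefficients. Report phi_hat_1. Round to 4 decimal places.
\hat\phi_{1} = -0.1400

The Yule-Walker equations for an AR(p) process read, in matrix form,
  Gamma_p phi = r_p,   with   (Gamma_p)_{ij} = gamma(|i - j|),
                       (r_p)_i = gamma(i),   i,j = 1..p.
Substitute the sample gammas (Toeplitz matrix and right-hand side of size 2):
  Gamma_p = [[9.9809, -4.6423], [-4.6423, 9.9809]]
  r_p     = [-4.6423, 7.6265]
Written out:
  9.9809 phi_1 - 4.6423 phi_2 = -4.6423
  -4.6423 phi_1 + 9.9809 phi_2 = 7.6265
Solve by Cramer's rule:
  det = gamma(0)^2 - gamma(1)^2 = (9.9809)^2 - (-4.6423)^2 = 99.61836481 - 21.55094929 = 78.06741552
  phi_hat_1 = [gamma(1) gamma(0) - gamma(1) gamma(2)] / det = [(-4.6423)(9.9809) - (-4.6423)(7.6265)] / 78.06741552 = -10.92983112 / 78.06741552 = -0.14
  phi_hat_2 = [gamma(0) gamma(2) - gamma(1)^2] / det = [(9.9809)(7.6265) - (-4.6423)^2] / 78.06741552 = 54.56838456 / 78.06741552 = 0.699
So phi_hat = [-0.1400, 0.6990].
Therefore phi_hat_1 = -0.1400.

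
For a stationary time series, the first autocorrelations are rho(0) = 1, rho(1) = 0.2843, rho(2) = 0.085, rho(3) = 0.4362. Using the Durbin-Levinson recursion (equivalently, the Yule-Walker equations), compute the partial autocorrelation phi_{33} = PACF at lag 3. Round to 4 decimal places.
\phi_{33} = 0.4470

The PACF at lag k is phi_{kk}, the last component of the solution
to the Yule-Walker system G_k phi = r_k where
  (G_k)_{ij} = rho(|i - j|), (r_k)_i = rho(i), i,j = 1..k.
Equivalently, Durbin-Levinson gives phi_{kk} iteratively:
  phi_{11} = rho(1)
  phi_{kk} = [rho(k) - sum_{j=1..k-1} phi_{k-1,j} rho(k-j)]
            / [1 - sum_{j=1..k-1} phi_{k-1,j} rho(j)],
  phi_{k,j} = phi_{k-1,j} - phi_{kk} phi_{k-1,k-j},  j = 1..k-1.
Step k = 1:
  phi_11 = rho(1) = 0.2843.
Step k = 2:
  phi_22 = [rho(2) - phi_11 rho(1)] / [1 - phi_11 rho(1)] = [0.085 - (0.2843)(0.2843)] / [1 - (0.2843)(0.2843)]
         = 0.00417351 / 0.91917351 = 0.004541.
  Update: phi_21 = phi_11 - phi_22 phi_11 = 0.2843 - (0.004541)(0.2843) = 0.283009.
Step k = 3:
  phi_33 = [rho(3) - phi_21 rho(2) - phi_22 rho(1)] / [1 - phi_21 rho(1) - phi_22 rho(2)]
    numerator   = 0.4362 - (0.283009)(0.085) - (0.004541)(0.2843) = 0.41085336
    denominator = 1 - (0.283009)(0.2843) - (0.004541)(0.085) = 0.91915456
  phi_33 = 0.41085336 / 0.91915456 = 0.447.
Therefore phi_{33} = 0.4470.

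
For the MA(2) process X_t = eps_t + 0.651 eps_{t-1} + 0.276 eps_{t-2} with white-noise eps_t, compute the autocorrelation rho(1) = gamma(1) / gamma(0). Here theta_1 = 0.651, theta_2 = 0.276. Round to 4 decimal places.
\rho(1) = 0.5538

For an MA(q) process with theta_0 = 1, the autocovariance is
  gamma(k) = sigma^2 * sum_{i=0..q-k} theta_i * theta_{i+k},
and rho(k) = gamma(k) / gamma(0). Sigma^2 cancels.
  numerator   = (1)*(0.651) + (0.651)*(0.276) = 0.830676.
  denominator = (1)^2 + (0.651)^2 + (0.276)^2 = 1.499977.
  rho(1) = 0.830676 / 1.499977 = 0.5538.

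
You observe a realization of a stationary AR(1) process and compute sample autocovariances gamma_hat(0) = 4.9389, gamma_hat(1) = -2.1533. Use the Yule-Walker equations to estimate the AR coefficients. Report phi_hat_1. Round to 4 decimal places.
\hat\phi_{1} = -0.4360

The Yule-Walker equations for an AR(p) process read, in matrix form,
  Gamma_p phi = r_p,   with   (Gamma_p)_{ij} = gamma(|i - j|),
                       (r_p)_i = gamma(i),   i,j = 1..p.
Substitute the sample gammas (Toeplitz matrix and right-hand side of size 1):
  Gamma_p = [[4.9389]]
  r_p     = [-2.1533]
With p = 1 this is the single equation gamma(0) phi_1 = gamma(1):
  phi_hat_1 = gamma(1) / gamma(0) = -2.1533 / 4.9389 = -0.4360.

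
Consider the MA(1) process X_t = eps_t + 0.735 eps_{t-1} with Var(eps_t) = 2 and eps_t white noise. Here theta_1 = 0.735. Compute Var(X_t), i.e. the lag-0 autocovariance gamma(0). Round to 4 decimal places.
\gamma(0) = 3.0805

For an MA(q) process X_t = eps_t + sum_i theta_i eps_{t-i} with
Var(eps_t) = sigma^2, the variance is
  gamma(0) = sigma^2 * (1 + sum_i theta_i^2).
  sum_i theta_i^2 = (0.735)^2 = 0.540225.
  gamma(0) = 2 * (1 + 0.540225) = 2 * 1.540225 = 3.08045, which rounds to 3.0805.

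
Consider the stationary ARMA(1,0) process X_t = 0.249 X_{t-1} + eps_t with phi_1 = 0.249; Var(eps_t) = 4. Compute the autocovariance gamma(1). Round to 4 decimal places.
\gamma(1) = 1.0618

Multiply the model equation by X_{t-k} and take expectations. With theta_0 = psi_0 = 1 and psi_j the MA(infinity) weights, this gives
  gamma(k) - sum_i phi_i gamma(k-i) = c_k,
  c_k = sigma^2 * sum_{j=k..q} theta_j psi_{j-k}   (c_k = 0 for k > q),
using gamma(-m) = gamma(m).
Pure AR (q = 0): c_0 = sigma^2 = 4, c_k = 0 for k >= 1.
Equations for k = 0 and k = 1 (AR order 1):
  gamma(0) = phi_1 gamma(1) + c_0
  gamma(1) = phi_1 gamma(0) + c_1
Substituting the second into the first: gamma(0) (1 - phi_1^2) = c_0 + phi_1 c_1, so
  gamma(0) = c_0 / (1 - phi_1^2) = 4 / (1 - (0.249)^2) = 4 / 0.937999 = 4.264397.
  gamma(1) = phi_1 gamma(0) = (0.249)(4.264397) = 1.061835.
Therefore gamma(1) = 1.0618 (to 4 decimal places).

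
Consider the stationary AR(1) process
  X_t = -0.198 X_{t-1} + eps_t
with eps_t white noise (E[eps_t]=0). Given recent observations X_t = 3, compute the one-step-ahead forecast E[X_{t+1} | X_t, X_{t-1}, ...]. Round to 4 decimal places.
E[X_{t+1} \mid \mathcal F_t] = -0.5940

For an AR(p) model X_t = c + sum_i phi_i X_{t-i} + eps_t, the
one-step-ahead conditional mean is
  E[X_{t+1} | X_t, ...] = c + sum_i phi_i X_{t+1-i}.
Substitute known values:
  E[X_{t+1} | ...] = (-0.198) * (3)
                   = -0.5940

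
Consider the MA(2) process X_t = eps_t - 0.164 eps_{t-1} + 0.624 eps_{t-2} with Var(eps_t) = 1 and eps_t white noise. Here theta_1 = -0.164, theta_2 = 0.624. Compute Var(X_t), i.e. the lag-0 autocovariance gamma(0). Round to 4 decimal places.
\gamma(0) = 1.4163

For an MA(q) process X_t = eps_t + sum_i theta_i eps_{t-i} with
Var(eps_t) = sigma^2, the variance is
  gamma(0) = sigma^2 * (1 + sum_i theta_i^2).
  sum_i theta_i^2 = (-0.164)^2 + (0.624)^2 = 0.026896 + 0.389376 = 0.416272.
  gamma(0) = 1 * (1 + 0.416272) = 1 * 1.416272 = 1.416272, which rounds to 1.4163.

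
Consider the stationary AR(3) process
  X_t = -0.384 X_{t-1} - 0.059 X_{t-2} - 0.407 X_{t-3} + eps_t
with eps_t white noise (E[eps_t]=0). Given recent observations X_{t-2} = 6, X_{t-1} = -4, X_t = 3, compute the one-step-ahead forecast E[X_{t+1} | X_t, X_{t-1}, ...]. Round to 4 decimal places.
E[X_{t+1} \mid \mathcal F_t] = -3.3580

For an AR(p) model X_t = c + sum_i phi_i X_{t-i} + eps_t, the
one-step-ahead conditional mean is
  E[X_{t+1} | X_t, ...] = c + sum_i phi_i X_{t+1-i}.
Substitute known values:
  E[X_{t+1} | ...] = (-0.384) * (3) + (-0.059) * (-4) + (-0.407) * (6)
                   = -3.3580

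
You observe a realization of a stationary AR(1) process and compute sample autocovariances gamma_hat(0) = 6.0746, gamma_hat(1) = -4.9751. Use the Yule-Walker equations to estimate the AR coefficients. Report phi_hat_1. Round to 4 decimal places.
\hat\phi_{1} = -0.8190

The Yule-Walker equations for an AR(p) process read, in matrix form,
  Gamma_p phi = r_p,   with   (Gamma_p)_{ij} = gamma(|i - j|),
                       (r_p)_i = gamma(i),   i,j = 1..p.
Substitute the sample gammas (Toeplitz matrix and right-hand side of size 1):
  Gamma_p = [[6.0746]]
  r_p     = [-4.9751]
With p = 1 this is the single equation gamma(0) phi_1 = gamma(1):
  phi_hat_1 = gamma(1) / gamma(0) = -4.9751 / 6.0746 = -0.8190.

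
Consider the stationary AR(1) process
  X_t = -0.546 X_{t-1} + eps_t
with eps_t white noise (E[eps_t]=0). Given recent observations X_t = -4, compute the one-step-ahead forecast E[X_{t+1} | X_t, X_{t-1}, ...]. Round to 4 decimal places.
E[X_{t+1} \mid \mathcal F_t] = 2.1840

For an AR(p) model X_t = c + sum_i phi_i X_{t-i} + eps_t, the
one-step-ahead conditional mean is
  E[X_{t+1} | X_t, ...] = c + sum_i phi_i X_{t+1-i}.
Substitute known values:
  E[X_{t+1} | ...] = (-0.546) * (-4)
                   = 2.1840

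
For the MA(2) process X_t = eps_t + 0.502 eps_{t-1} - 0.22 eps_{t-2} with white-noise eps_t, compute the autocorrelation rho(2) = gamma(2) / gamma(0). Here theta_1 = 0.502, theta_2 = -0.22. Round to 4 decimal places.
\rho(2) = -0.1692

For an MA(q) process with theta_0 = 1, the autocovariance is
  gamma(k) = sigma^2 * sum_{i=0..q-k} theta_i * theta_{i+k},
and rho(k) = gamma(k) / gamma(0). Sigma^2 cancels.
  numerator   = (1)*(-0.22) = -0.22.
  denominator = (1)^2 + (0.502)^2 + (-0.22)^2 = 1.300404.
  rho(2) = -0.22 / 1.300404 = -0.1692.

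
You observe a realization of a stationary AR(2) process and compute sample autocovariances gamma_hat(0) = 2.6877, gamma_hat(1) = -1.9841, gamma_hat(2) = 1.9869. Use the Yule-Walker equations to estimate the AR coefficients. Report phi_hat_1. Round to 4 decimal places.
\hat\phi_{1} = -0.4230

The Yule-Walker equations for an AR(p) process read, in matrix form,
  Gamma_p phi = r_p,   with   (Gamma_p)_{ij} = gamma(|i - j|),
                       (r_p)_i = gamma(i),   i,j = 1..p.
Substitute the sample gammas (Toeplitz matrix and right-hand side of size 2):
  Gamma_p = [[2.6877, -1.9841], [-1.9841, 2.6877]]
  r_p     = [-1.9841, 1.9869]
Written out:
  2.6877 phi_1 - 1.9841 phi_2 = -1.9841
  -1.9841 phi_1 + 2.6877 phi_2 = 1.9869
Solve by Cramer's rule:
  det = gamma(0)^2 - gamma(1)^2 = (2.6877)^2 - (-1.9841)^2 = 7.22373129 - 3.93665281 = 3.28707848
  phi_hat_1 = [gamma(1) gamma(0) - gamma(1) gamma(2)] / det = [(-1.9841)(2.6877) - (-1.9841)(1.9869)] / 3.28707848 = -1.39045728 / 3.28707848 = -0.423
  phi_hat_2 = [gamma(0) gamma(2) - gamma(1)^2] / det = [(2.6877)(1.9869) - (-1.9841)^2] / 3.28707848 = 1.40353832 / 3.28707848 = 0.427
So phi_hat = [-0.4230, 0.4270].
Therefore phi_hat_1 = -0.4230.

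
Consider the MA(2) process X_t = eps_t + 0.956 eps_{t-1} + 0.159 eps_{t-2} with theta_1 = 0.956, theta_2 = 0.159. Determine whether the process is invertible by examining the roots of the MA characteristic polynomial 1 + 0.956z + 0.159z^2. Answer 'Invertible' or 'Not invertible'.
\text{Invertible}

The MA(q) characteristic polynomial is P(z) = 1 + 0.956z + 0.159z^2.
Invertibility requires all roots to lie outside the unit circle, i.e. |z| > 1 for every root.
Set 1 + (0.956) z + (0.159) z^2 = 0, i.e. a z^2 + b z + c = 0 with a = 0.159, b = 0.956, c = 1.
Discriminant D = b^2 - 4ac = (0.956)^2 - 4*(0.159)*1 = 0.913936 - (0.636) = 0.277936.
D >= 0, so the roots are real: z = (-b +/- sqrt(D)) / (2a) = (-0.956 +/- 0.527196) / (0.318).
  z_1 = (-0.956 + 0.527196) / (0.318) = -1.3484,   |z_1| = 1.3484.
  z_2 = (-0.956 - 0.527196) / (0.318) = -4.6641,   |z_2| = 4.6641.
Moduli of all roots: 1.3484, 4.6641.
All moduli strictly greater than 1? Yes.
Verdict: Invertible.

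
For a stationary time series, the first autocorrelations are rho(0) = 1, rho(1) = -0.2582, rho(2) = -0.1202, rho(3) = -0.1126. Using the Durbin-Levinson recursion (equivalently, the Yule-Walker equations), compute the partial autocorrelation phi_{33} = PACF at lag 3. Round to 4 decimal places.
\phi_{33} = -0.2250

The PACF at lag k is phi_{kk}, the last component of the solution
to the Yule-Walker system G_k phi = r_k where
  (G_k)_{ij} = rho(|i - j|), (r_k)_i = rho(i), i,j = 1..k.
Equivalently, Durbin-Levinson gives phi_{kk} iteratively:
  phi_{11} = rho(1)
  phi_{kk} = [rho(k) - sum_{j=1..k-1} phi_{k-1,j} rho(k-j)]
            / [1 - sum_{j=1..k-1} phi_{k-1,j} rho(j)],
  phi_{k,j} = phi_{k-1,j} - phi_{kk} phi_{k-1,k-j},  j = 1..k-1.
Step k = 1:
  phi_11 = rho(1) = -0.2582.
Step k = 2:
  phi_22 = [rho(2) - phi_11 rho(1)] / [1 - phi_11 rho(1)] = [-0.1202 - (-0.2582)(-0.2582)] / [1 - (-0.2582)(-0.2582)]
         = -0.18686724 / 0.93333276 = -0.200215.
  Update: phi_21 = phi_11 - phi_22 phi_11 = -0.2582 - (-0.200215)(-0.2582) = -0.309896.
Step k = 3:
  phi_33 = [rho(3) - phi_21 rho(2) - phi_22 rho(1)] / [1 - phi_21 rho(1) - phi_22 rho(2)]
    numerator   = -0.1126 - (-0.309896)(-0.1202) - (-0.200215)(-0.2582) = -0.20154496
    denominator = 1 - (-0.309896)(-0.2582) - (-0.200215)(-0.1202) = 0.89591913
  phi_33 = -0.20154496 / 0.89591913 = -0.225.
Therefore phi_{33} = -0.2250.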